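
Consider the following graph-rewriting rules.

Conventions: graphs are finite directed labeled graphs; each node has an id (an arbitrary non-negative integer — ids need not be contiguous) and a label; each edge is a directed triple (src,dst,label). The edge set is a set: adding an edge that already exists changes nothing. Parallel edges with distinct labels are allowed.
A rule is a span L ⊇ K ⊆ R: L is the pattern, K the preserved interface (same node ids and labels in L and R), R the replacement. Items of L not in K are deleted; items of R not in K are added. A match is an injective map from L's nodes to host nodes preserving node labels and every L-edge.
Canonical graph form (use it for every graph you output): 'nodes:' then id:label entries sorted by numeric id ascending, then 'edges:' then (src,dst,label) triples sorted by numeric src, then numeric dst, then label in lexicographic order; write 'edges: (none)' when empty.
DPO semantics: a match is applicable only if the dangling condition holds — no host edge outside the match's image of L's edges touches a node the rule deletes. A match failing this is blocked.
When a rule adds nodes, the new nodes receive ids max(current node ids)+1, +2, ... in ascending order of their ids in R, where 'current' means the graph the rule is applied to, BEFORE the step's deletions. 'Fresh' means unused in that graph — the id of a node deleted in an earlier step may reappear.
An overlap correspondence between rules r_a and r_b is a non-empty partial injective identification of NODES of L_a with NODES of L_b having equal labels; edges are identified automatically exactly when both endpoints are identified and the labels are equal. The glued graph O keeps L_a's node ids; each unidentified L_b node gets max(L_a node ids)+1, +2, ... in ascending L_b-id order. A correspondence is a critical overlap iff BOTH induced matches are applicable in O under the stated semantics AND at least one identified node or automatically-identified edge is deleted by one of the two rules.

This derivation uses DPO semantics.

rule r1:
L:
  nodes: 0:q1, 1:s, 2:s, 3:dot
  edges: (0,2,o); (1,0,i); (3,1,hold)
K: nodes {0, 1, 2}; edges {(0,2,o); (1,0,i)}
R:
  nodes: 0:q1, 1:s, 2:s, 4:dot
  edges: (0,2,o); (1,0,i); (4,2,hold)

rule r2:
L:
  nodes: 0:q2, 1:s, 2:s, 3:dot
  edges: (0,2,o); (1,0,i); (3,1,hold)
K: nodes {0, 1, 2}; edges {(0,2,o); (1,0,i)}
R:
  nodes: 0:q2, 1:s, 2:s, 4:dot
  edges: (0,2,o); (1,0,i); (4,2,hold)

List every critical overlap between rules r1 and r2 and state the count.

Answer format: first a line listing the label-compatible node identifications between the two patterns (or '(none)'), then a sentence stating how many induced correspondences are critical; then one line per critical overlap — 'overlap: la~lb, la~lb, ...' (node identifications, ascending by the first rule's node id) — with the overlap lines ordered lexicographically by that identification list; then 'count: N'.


label-compatible node identifications between L(r1) and L(r2): 1~1, 1~2, 2~1, 2~2, 3~3
2 of the induced correspondences are critical overlaps of r1 and r2.
overlap: 1~1, 2~2, 3~3
overlap: 1~1, 3~3
count: 2


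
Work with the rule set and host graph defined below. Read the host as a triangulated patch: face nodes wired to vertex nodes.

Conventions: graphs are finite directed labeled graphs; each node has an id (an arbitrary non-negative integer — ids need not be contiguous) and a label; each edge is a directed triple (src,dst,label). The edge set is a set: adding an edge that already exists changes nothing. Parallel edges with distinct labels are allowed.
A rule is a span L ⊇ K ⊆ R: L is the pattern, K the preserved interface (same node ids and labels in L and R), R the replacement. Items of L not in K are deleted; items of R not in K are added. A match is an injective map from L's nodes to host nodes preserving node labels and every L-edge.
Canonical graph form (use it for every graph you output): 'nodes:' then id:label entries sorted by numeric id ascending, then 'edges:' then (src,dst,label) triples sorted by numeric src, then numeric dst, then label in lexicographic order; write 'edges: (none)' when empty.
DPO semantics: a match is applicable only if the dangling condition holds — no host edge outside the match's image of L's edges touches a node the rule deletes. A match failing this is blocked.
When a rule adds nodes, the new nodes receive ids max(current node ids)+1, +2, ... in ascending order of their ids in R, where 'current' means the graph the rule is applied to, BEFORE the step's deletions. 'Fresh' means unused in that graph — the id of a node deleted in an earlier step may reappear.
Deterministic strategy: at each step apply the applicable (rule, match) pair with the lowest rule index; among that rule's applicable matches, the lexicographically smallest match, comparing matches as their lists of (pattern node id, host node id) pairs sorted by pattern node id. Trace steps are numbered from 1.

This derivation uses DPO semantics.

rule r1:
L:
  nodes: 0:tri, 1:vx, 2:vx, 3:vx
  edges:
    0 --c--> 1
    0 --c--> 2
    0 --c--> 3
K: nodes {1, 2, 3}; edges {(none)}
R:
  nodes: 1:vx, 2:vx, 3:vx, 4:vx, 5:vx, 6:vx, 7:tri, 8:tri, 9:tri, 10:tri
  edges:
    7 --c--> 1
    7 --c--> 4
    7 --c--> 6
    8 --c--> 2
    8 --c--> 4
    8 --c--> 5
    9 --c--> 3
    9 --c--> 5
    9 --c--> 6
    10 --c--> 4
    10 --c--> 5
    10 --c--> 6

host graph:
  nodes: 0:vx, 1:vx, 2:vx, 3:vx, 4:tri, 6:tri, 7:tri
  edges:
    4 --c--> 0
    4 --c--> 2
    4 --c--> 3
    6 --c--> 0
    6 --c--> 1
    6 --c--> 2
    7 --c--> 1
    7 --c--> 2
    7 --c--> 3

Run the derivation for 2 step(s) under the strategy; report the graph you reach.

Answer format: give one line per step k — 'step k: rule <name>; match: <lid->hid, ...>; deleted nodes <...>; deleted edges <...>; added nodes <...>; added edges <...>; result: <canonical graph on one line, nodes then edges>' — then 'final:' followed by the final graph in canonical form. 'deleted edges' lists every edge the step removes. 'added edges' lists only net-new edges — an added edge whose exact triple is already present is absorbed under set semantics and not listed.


step 1: rule r1; match: 0->4, 1->0, 2->2, 3->3; deleted nodes 4; deleted edges (4,0,c); (4,2,c); (4,3,c); added nodes 8, 9, 10, 11, 12, 13, 14; added edges (11,0,c); (11,8,c); (11,10,c); (12,2,c); (12,8,c); (12,9,c); (13,3,c); (13,9,c); (13,10,c); (14,8,c); (14,9,c); (14,10,c); result: nodes: 0:vx, 1:vx, 2:vx, 3:vx, 6:tri, 7:tri, 8:vx, 9:vx, 10:vx, 11:tri, 12:tri, 13:tri, 14:tri edges: (6,0,c); (6,1,c); (6,2,c); (7,1,c); (7,2,c); (7,3,c); (11,0,c); (11,8,c); (11,10,c); (12,2,c); (12,8,c); (12,9,c); (13,3,c); (13,9,c); (13,10,c); (14,8,c); (14,9,c); (14,10,c)
step 2: rule r1; match: 0->6, 1->0, 2->1, 3->2; deleted nodes 6; deleted edges (6,0,c); (6,1,c); (6,2,c); added nodes 15, 16, 17, 18, 19, 20, 21; added edges (18,0,c); (18,15,c); (18,17,c); (19,1,c); (19,15,c); (19,16,c); (20,2,c); (20,16,c); (20,17,c); (21,15,c); (21,16,c); (21,17,c); result: nodes: 0:vx, 1:vx, 2:vx, 3:vx, 7:tri, 8:vx, 9:vx, 10:vx, 11:tri, 12:tri, 13:tri, 14:tri, 15:vx, 16:vx, 17:vx, 18:tri, 19:tri, 20:tri, 21:tri edges: (7,1,c); (7,2,c); (7,3,c); (11,0,c); (11,8,c); (11,10,c); (12,2,c); (12,8,c); (12,9,c); (13,3,c); (13,9,c); (13,10,c); (14,8,c); (14,9,c); (14,10,c); (18,0,c); (18,15,c); (18,17,c); (19,1,c); (19,15,c); (19,16,c); (20,2,c); (20,16,c); (20,17,c); (21,15,c); (21,16,c); (21,17,c)
final:
nodes: 0:vx, 1:vx, 2:vx, 3:vx, 7:tri, 8:vx, 9:vx, 10:vx, 11:tri, 12:tri, 13:tri, 14:tri, 15:vx, 16:vx, 17:vx, 18:tri, 19:tri, 20:tri, 21:tri
edges: (7,1,c); (7,2,c); (7,3,c); (11,0,c); (11,8,c); (11,10,c); (12,2,c); (12,8,c); (12,9,c); (13,3,c); (13,9,c); (13,10,c); (14,8,c); (14,9,c); (14,10,c); (18,0,c); (18,15,c); (18,17,c); (19,1,c); (19,15,c); (19,16,c); (20,2,c); (20,16,c); (20,17,c); (21,15,c); (21,16,c); (21,17,c)


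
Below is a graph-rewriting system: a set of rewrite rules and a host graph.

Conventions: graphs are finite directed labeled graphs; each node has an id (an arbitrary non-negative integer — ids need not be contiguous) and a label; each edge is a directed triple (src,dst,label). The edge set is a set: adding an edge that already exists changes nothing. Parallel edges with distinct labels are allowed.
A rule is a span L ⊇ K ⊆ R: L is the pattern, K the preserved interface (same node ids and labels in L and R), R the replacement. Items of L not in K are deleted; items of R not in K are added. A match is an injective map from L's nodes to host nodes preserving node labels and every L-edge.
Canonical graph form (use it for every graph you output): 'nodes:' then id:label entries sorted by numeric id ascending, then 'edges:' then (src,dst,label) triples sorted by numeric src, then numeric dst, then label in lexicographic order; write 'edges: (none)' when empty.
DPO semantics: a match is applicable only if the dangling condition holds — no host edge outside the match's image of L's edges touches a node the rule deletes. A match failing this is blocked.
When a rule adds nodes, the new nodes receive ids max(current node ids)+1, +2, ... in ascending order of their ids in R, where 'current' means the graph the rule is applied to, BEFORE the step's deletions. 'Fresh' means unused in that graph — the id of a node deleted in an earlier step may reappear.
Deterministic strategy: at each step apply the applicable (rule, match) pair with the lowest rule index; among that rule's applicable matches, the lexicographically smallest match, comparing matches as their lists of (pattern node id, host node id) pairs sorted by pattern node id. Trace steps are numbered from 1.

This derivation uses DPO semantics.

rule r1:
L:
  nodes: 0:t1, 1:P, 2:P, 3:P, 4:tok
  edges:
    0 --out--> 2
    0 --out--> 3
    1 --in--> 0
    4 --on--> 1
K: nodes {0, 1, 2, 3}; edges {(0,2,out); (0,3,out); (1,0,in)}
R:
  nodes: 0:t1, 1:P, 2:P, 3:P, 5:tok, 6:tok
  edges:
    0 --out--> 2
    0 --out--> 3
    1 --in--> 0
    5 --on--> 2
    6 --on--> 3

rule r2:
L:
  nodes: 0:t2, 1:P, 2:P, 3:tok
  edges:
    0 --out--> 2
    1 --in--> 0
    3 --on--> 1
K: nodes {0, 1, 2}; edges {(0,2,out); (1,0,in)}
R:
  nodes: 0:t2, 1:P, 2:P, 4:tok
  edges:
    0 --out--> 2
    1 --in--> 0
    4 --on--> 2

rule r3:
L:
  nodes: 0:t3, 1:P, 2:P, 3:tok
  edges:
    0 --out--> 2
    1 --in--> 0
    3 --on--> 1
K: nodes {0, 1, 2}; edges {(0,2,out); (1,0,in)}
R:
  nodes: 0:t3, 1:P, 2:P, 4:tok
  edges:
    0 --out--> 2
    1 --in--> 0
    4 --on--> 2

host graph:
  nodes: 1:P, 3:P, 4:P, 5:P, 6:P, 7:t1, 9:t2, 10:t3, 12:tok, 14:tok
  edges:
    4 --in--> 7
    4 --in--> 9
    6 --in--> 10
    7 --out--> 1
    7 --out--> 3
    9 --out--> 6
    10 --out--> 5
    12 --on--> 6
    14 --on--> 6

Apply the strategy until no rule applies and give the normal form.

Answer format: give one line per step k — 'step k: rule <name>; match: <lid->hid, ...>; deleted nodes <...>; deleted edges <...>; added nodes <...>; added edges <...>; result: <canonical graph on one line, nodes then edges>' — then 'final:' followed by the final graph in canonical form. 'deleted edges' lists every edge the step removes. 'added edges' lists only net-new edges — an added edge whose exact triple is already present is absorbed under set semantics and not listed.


step 1: rule r3; match: 0->10, 1->6, 2->5, 3->12; deleted nodes 12; deleted edges (12,6,on); added nodes 15; added edges (15,5,on); result: nodes: 1:P, 3:P, 4:P, 5:P, 6:P, 7:t1, 9:t2, 10:t3, 14:tok, 15:tok edges: (4,7,in); (4,9,in); (6,10,in); (7,1,out); (7,3,out); (9,6,out); (10,5,out); (14,6,on); (15,5,on)
step 2: rule r3; match: 0->10, 1->6, 2->5, 3->14; deleted nodes 14; deleted edges (14,6,on); added nodes 16; added edges (16,5,on); result: nodes: 1:P, 3:P, 4:P, 5:P, 6:P, 7:t1, 9:t2, 10:t3, 15:tok, 16:tok edges: (4,7,in); (4,9,in); (6,10,in); (7,1,out); (7,3,out); (9,6,out); (10,5,out); (15,5,on); (16,5,on)
final:
nodes: 1:P, 3:P, 4:P, 5:P, 6:P, 7:t1, 9:t2, 10:t3, 15:tok, 16:tok
edges: (4,7,in); (4,9,in); (6,10,in); (7,1,out); (7,3,out); (9,6,out); (10,5,out); (15,5,on); (16,5,on)


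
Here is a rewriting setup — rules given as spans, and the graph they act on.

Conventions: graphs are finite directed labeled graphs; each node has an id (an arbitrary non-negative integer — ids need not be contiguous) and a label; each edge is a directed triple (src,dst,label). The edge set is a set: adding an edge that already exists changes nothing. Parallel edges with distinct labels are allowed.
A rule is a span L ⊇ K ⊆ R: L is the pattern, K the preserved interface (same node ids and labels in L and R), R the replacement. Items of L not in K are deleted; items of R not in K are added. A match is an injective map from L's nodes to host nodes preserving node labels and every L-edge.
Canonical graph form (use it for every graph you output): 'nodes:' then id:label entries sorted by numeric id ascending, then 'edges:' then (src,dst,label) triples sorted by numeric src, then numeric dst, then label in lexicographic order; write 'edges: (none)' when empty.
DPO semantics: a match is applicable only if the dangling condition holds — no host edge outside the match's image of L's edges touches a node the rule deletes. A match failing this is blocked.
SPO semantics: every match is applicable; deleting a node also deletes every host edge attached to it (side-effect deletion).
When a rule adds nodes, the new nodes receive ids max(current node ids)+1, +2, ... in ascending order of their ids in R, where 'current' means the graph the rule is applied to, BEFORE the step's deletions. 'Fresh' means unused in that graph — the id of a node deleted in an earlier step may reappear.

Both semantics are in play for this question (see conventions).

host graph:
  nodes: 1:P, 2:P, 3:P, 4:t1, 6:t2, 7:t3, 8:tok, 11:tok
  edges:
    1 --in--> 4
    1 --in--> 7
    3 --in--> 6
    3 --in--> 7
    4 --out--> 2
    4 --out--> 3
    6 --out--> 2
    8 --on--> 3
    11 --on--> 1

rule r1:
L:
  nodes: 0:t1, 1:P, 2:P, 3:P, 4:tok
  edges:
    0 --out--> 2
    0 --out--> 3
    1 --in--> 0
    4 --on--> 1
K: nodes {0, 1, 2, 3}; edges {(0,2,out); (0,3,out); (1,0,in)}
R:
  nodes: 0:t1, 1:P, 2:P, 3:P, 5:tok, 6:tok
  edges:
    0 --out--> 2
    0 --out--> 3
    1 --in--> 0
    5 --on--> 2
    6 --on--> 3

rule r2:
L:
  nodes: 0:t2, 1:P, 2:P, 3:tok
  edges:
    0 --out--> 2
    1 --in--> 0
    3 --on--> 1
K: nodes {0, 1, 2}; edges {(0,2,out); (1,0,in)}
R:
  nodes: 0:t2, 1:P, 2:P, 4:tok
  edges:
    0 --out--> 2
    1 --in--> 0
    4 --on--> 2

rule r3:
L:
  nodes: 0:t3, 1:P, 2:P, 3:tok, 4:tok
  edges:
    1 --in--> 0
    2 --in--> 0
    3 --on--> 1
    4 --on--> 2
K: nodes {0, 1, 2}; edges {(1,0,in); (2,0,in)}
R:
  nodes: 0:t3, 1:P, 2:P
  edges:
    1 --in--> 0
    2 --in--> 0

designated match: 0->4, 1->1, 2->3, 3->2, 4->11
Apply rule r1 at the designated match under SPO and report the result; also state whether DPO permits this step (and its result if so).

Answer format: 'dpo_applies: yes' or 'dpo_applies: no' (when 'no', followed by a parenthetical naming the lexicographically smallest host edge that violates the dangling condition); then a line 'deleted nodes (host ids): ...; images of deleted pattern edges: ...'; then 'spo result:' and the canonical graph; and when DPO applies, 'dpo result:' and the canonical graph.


dpo_applies: yes
deleted nodes (host ids): 11; images of deleted pattern edges: (11,1,on)
spo result:
nodes: 1:P, 2:P, 3:P, 4:t1, 6:t2, 7:t3, 8:tok, 12:tok, 13:tok
edges: (1,4,in); (1,7,in); (3,6,in); (3,7,in); (4,2,out); (4,3,out); (6,2,out); (8,3,on); (12,3,on); (13,2,on)
dpo result:
nodes: 1:P, 2:P, 3:P, 4:t1, 6:t2, 7:t3, 8:tok, 12:tok, 13:tok
edges: (1,4,in); (1,7,in); (3,6,in); (3,7,in); (4,2,out); (4,3,out); (6,2,out); (8,3,on); (12,3,on); (13,2,on)


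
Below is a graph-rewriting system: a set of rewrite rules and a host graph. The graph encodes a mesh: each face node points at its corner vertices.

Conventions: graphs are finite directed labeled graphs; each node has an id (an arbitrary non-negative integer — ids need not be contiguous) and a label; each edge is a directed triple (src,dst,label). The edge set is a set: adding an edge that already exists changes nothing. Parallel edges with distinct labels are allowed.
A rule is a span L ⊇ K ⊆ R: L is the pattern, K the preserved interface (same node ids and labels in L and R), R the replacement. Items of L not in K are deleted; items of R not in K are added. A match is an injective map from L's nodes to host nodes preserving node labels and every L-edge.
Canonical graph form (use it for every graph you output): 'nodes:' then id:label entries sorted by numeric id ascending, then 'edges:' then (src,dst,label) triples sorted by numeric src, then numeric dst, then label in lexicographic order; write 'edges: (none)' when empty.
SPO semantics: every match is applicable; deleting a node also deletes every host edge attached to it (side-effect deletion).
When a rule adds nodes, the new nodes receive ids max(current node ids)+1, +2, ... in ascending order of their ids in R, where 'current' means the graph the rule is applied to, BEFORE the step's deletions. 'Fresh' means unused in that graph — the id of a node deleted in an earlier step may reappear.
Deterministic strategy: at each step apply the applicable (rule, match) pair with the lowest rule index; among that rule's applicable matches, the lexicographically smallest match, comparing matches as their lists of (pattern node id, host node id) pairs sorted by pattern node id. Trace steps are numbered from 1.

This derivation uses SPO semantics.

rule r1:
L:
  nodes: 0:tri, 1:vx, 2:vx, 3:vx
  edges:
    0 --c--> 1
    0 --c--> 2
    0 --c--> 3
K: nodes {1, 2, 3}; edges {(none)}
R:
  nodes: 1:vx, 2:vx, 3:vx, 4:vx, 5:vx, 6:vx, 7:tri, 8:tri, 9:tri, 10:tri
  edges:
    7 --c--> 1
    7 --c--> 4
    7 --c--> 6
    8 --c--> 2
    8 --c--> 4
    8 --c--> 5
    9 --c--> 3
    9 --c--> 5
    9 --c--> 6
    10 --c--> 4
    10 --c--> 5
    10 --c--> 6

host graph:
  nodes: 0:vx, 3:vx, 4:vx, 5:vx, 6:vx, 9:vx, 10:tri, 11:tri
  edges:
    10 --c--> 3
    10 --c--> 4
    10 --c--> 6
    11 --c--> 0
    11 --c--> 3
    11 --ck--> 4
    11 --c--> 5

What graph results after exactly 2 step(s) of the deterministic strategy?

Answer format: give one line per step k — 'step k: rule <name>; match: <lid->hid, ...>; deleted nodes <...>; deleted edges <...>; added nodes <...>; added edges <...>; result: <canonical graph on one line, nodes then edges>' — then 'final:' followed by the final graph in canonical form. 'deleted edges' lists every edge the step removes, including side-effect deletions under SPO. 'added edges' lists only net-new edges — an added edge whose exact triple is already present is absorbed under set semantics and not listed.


step 1: rule r1; match: 0->10, 1->3, 2->4, 3->6; deleted nodes 10; deleted edges (10,3,c); (10,4,c); (10,6,c); added nodes 12, 13, 14, 15, 16, 17, 18; added edges (15,3,c); (15,12,c); (15,14,c); (16,4,c); (16,12,c); (16,13,c); (17,6,c); (17,13,c); (17,14,c); (18,12,c); (18,13,c); (18,14,c); result: nodes: 0:vx, 3:vx, 4:vx, 5:vx, 6:vx, 9:vx, 11:tri, 12:vx, 13:vx, 14:vx, 15:tri, 16:tri, 17:tri, 18:tri edges: (11,0,c); (11,3,c); (11,4,ck); (11,5,c); (15,3,c); (15,12,c); (15,14,c); (16,4,c); (16,12,c); (16,13,c); (17,6,c); (17,13,c); (17,14,c); (18,12,c); (18,13,c); (18,14,c)
step 2: rule r1; match: 0->11, 1->0, 2->3, 3->5; deleted nodes 11; deleted edges (11,0,c); (11,3,c); (11,4,ck); (11,5,c); added nodes 19, 20, 21, 22, 23, 24, 25; added edges (22,0,c); (22,19,c); (22,21,c); (23,3,c); (23,19,c); (23,20,c); (24,5,c); (24,20,c); (24,21,c); (25,19,c); (25,20,c); (25,21,c); result: nodes: 0:vx, 3:vx, 4:vx, 5:vx, 6:vx, 9:vx, 12:vx, 13:vx, 14:vx, 15:tri, 16:tri, 17:tri, 18:tri, 19:vx, 20:vx, 21:vx, 22:tri, 23:tri, 24:tri, 25:tri edges: (15,3,c); (15,12,c); (15,14,c); (16,4,c); (16,12,c); (16,13,c); (17,6,c); (17,13,c); (17,14,c); (18,12,c); (18,13,c); (18,14,c); (22,0,c); (22,19,c); (22,21,c); (23,3,c); (23,19,c); (23,20,c); (24,5,c); (24,20,c); (24,21,c); (25,19,c); (25,20,c); (25,21,c)
final:
nodes: 0:vx, 3:vx, 4:vx, 5:vx, 6:vx, 9:vx, 12:vx, 13:vx, 14:vx, 15:tri, 16:tri, 17:tri, 18:tri, 19:vx, 20:vx, 21:vx, 22:tri, 23:tri, 24:tri, 25:tri
edges: (15,3,c); (15,12,c); (15,14,c); (16,4,c); (16,12,c); (16,13,c); (17,6,c); (17,13,c); (17,14,c); (18,12,c); (18,13,c); (18,14,c); (22,0,c); (22,19,c); (22,21,c); (23,3,c); (23,19,c); (23,20,c); (24,5,c); (24,20,c); (24,21,c); (25,19,c); (25,20,c); (25,21,c)


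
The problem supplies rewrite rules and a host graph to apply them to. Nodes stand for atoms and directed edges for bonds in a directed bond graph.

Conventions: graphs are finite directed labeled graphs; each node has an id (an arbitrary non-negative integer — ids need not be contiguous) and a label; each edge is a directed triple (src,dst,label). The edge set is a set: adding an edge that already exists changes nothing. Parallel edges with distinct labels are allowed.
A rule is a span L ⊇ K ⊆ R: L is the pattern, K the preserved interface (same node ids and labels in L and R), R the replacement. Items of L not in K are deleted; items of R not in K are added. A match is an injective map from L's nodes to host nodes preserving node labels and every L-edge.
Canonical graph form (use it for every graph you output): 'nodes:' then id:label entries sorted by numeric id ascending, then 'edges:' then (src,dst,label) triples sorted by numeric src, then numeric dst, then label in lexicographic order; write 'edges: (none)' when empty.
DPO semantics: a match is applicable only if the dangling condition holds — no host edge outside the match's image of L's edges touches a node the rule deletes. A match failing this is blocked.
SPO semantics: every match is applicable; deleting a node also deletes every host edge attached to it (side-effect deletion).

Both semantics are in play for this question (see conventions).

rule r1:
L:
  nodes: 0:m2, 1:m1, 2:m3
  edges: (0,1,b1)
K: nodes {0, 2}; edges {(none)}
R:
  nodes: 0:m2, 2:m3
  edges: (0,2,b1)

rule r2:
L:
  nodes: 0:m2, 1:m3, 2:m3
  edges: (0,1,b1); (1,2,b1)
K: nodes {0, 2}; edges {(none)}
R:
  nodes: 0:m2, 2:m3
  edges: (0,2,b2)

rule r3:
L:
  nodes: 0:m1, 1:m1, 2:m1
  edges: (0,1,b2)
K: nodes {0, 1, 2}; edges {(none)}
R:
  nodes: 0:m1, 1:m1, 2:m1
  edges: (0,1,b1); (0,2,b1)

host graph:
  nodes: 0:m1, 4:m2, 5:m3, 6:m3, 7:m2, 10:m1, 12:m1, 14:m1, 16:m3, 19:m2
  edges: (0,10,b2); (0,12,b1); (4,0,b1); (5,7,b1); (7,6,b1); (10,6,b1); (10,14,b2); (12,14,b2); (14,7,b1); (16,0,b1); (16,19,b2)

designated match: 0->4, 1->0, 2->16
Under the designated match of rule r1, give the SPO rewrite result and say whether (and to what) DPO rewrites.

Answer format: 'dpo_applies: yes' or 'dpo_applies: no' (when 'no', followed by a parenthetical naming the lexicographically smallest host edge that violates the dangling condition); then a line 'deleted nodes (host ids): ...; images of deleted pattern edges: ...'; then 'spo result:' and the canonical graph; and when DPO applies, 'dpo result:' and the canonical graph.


dpo_applies: no
(the rule deletes node 0, which keeps host edge (0,10,b2) outside the match image — the dangling condition fails, DPO blocks; SPO proceeds and side-deletes such edges)
deleted nodes (host ids): 0; images of deleted pattern edges: (4,0,b1)
spo result:
nodes: 4:m2, 5:m3, 6:m3, 7:m2, 10:m1, 12:m1, 14:m1, 16:m3, 19:m2
edges: (4,16,b1); (5,7,b1); (7,6,b1); (10,6,b1); (10,14,b2); (12,14,b2); (14,7,b1); (16,19,b2)


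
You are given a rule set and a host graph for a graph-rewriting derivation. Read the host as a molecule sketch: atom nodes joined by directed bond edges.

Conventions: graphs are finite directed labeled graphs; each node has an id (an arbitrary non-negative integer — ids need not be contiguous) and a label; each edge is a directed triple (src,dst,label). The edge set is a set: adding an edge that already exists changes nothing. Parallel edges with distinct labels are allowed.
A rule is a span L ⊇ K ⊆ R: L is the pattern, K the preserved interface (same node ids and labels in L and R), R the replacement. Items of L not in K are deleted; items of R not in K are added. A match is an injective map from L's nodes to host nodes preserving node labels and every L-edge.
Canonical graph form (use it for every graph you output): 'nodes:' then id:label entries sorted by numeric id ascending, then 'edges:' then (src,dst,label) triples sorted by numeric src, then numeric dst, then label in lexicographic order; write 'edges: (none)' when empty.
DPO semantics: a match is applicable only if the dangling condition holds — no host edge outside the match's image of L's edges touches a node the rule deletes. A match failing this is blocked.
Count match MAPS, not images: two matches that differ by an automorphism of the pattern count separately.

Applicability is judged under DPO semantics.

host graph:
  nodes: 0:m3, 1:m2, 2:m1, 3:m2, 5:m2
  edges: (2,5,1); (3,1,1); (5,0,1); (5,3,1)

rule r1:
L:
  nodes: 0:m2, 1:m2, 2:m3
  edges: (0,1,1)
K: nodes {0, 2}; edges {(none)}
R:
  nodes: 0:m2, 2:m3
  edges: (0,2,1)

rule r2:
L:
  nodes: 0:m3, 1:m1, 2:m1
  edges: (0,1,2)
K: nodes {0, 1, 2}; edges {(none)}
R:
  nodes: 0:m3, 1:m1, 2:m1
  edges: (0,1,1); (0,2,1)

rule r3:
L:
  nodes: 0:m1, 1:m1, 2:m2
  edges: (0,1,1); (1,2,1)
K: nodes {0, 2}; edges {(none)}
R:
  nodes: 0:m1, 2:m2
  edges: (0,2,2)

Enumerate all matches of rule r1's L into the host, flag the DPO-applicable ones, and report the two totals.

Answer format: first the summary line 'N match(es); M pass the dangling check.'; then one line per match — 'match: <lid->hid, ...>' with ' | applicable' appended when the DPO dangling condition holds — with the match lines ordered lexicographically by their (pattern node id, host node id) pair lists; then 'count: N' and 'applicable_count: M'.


2 match(es); 1 pass the dangling check.
match: 0->3, 1->1, 2->0 | applicable
match: 0->5, 1->3, 2->0
count: 2
applicable_count: 1


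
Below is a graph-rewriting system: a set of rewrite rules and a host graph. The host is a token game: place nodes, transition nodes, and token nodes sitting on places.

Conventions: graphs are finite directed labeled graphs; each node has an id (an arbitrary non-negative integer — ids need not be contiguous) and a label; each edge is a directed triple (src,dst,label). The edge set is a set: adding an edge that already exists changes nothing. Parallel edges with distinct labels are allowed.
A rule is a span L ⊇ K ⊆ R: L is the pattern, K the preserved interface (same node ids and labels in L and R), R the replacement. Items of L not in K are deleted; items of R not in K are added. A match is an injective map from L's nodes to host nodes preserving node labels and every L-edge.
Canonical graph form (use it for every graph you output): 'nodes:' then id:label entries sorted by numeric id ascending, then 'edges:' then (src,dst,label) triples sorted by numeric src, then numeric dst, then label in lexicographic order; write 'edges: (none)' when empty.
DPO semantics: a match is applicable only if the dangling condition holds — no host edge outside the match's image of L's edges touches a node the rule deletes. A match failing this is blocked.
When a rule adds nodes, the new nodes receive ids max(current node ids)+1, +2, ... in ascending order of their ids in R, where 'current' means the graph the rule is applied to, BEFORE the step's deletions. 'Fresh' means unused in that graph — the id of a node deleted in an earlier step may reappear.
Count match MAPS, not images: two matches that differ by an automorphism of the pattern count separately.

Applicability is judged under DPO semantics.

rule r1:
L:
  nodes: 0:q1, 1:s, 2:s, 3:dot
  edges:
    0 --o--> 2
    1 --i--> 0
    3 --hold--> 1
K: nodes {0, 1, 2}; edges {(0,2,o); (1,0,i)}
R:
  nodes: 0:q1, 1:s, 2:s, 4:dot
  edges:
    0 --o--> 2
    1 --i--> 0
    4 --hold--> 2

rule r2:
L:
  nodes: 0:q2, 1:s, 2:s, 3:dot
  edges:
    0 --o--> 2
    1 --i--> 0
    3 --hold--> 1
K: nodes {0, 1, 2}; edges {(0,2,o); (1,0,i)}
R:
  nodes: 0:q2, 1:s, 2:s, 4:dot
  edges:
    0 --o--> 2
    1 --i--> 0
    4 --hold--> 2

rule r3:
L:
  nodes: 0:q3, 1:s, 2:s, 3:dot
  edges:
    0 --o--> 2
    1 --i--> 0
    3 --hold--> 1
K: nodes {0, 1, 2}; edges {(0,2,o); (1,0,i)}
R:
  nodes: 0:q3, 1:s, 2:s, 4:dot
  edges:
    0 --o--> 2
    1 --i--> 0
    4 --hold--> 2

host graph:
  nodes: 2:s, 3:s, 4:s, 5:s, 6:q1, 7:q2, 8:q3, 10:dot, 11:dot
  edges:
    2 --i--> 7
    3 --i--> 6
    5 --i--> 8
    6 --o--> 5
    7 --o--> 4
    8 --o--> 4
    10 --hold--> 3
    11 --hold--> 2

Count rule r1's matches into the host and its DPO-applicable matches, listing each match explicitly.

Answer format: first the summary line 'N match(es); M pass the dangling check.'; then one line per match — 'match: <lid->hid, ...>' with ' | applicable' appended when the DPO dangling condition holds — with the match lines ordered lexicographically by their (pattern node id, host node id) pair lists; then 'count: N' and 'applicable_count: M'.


1 match(es); 1 pass the dangling check.
match: 0->6, 1->3, 2->5, 3->10 | applicable
count: 1
applicable_count: 1


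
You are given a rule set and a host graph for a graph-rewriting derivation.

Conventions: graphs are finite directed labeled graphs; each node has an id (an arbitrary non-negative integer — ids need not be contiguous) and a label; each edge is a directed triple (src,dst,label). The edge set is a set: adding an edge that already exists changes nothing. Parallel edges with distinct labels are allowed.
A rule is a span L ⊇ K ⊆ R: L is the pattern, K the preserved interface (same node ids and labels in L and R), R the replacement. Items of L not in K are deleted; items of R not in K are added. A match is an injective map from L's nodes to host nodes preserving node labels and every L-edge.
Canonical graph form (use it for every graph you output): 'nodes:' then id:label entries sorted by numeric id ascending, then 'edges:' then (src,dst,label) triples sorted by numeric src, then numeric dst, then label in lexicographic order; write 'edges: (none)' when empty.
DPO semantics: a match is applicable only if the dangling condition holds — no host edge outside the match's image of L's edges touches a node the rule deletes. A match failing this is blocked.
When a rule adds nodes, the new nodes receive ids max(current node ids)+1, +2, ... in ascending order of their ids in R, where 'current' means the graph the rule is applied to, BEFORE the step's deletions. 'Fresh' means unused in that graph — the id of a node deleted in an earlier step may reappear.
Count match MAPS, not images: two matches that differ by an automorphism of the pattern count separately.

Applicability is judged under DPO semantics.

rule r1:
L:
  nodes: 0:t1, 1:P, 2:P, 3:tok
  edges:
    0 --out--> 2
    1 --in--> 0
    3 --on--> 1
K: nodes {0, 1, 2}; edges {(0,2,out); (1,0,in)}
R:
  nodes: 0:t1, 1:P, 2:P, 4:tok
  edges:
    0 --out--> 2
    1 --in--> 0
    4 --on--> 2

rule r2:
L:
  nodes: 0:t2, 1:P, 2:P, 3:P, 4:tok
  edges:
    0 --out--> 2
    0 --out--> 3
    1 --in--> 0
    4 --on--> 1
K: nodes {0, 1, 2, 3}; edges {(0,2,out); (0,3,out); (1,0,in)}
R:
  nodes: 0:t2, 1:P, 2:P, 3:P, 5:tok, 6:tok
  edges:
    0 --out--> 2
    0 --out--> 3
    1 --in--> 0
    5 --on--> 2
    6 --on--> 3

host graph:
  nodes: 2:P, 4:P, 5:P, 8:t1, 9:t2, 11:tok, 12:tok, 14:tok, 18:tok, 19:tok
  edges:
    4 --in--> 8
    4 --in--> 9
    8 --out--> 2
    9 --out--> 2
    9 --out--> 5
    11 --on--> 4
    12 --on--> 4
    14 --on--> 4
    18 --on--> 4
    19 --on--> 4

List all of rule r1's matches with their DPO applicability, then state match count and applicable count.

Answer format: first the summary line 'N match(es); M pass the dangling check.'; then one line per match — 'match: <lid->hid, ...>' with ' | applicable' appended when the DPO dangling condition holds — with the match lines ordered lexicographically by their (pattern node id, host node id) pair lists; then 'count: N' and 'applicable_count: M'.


5 match(es); 5 pass the dangling check.
match: 0->8, 1->4, 2->2, 3->11 | applicable
match: 0->8, 1->4, 2->2, 3->12 | applicable
match: 0->8, 1->4, 2->2, 3->14 | applicable
match: 0->8, 1->4, 2->2, 3->18 | applicable
match: 0->8, 1->4, 2->2, 3->19 | applicable
count: 5
applicable_count: 5


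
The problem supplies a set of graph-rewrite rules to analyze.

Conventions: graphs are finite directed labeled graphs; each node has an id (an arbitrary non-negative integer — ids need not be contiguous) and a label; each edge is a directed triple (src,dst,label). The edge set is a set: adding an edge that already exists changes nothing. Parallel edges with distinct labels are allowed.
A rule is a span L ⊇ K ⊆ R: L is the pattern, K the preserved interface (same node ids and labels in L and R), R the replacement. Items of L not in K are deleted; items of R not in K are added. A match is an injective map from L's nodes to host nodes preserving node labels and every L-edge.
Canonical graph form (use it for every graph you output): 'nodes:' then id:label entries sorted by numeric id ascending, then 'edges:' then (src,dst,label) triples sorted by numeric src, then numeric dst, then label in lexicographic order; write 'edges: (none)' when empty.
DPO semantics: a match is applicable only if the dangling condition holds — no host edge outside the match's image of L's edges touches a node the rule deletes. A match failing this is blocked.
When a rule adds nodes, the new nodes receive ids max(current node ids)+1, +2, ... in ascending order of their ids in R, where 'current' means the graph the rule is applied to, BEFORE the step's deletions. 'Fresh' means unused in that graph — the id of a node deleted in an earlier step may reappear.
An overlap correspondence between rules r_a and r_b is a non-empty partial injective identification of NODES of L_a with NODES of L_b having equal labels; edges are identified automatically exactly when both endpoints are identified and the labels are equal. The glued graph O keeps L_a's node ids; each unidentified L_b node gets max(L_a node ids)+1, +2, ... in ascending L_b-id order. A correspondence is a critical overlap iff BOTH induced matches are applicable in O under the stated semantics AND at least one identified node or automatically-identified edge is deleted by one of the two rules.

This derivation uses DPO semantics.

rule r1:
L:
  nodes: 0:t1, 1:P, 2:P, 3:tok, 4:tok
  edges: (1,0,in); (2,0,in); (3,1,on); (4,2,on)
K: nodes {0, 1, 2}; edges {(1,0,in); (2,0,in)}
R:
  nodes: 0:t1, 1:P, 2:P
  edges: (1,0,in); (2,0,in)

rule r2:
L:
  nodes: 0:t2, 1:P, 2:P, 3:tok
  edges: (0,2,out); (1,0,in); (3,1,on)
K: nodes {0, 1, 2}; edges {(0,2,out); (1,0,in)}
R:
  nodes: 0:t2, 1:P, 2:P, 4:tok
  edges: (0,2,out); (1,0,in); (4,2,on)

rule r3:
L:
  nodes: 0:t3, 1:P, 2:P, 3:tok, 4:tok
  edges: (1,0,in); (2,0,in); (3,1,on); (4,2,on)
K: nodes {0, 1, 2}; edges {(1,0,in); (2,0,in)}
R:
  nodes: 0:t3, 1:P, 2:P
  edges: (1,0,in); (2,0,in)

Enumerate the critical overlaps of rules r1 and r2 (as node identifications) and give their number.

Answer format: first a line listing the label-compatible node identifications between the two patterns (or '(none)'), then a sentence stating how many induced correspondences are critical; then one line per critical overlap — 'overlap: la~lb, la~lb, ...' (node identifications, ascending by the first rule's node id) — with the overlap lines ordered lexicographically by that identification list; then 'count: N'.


label-compatible node identifications between L(r1) and L(r2): 1~1, 1~2, 2~1, 2~2, 3~3, 4~3
4 of the induced correspondences are critical overlaps of r1 and r2.
overlap: 1~1, 2~2, 3~3
overlap: 1~1, 3~3
overlap: 1~2, 2~1, 4~3
overlap: 2~1, 4~3
count: 4


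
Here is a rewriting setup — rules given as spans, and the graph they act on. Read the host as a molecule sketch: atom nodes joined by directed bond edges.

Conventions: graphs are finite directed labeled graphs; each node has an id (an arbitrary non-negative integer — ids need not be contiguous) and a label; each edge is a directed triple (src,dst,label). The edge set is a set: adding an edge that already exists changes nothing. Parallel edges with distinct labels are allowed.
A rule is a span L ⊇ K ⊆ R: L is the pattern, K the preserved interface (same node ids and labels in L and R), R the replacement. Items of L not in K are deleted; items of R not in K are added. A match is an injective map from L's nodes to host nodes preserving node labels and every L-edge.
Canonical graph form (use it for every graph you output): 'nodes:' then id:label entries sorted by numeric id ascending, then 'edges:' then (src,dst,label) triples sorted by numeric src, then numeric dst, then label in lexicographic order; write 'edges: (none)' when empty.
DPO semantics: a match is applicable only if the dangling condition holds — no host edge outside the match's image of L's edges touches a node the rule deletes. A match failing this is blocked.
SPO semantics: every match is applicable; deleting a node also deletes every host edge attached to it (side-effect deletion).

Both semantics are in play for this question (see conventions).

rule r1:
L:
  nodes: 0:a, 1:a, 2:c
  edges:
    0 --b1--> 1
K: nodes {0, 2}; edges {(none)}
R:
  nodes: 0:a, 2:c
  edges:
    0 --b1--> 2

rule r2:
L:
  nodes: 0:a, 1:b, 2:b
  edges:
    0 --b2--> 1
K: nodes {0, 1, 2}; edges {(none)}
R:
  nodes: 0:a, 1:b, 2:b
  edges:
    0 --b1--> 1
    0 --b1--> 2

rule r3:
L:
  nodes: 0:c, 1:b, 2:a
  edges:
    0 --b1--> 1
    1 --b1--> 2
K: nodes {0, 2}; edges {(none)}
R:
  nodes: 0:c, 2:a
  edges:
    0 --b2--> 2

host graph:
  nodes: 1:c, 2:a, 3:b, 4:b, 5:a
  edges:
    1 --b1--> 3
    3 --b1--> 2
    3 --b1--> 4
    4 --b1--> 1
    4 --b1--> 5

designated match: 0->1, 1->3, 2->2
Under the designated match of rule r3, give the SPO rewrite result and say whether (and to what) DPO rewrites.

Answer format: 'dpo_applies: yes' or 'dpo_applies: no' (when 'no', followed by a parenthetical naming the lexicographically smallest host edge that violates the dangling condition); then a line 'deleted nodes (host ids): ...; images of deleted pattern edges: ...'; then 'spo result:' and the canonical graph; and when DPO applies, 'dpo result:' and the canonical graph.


dpo_applies: no
(the rule deletes node 3, which keeps host edge (3,4,b1) outside the match image — the dangling condition fails, DPO blocks; SPO proceeds and side-deletes such edges)
deleted nodes (host ids): 3; images of deleted pattern edges: (1,3,b1); (3,2,b1)
spo result:
nodes: 1:c, 2:a, 4:b, 5:a
edges: (1,2,b2); (4,1,b1); (4,5,b1)


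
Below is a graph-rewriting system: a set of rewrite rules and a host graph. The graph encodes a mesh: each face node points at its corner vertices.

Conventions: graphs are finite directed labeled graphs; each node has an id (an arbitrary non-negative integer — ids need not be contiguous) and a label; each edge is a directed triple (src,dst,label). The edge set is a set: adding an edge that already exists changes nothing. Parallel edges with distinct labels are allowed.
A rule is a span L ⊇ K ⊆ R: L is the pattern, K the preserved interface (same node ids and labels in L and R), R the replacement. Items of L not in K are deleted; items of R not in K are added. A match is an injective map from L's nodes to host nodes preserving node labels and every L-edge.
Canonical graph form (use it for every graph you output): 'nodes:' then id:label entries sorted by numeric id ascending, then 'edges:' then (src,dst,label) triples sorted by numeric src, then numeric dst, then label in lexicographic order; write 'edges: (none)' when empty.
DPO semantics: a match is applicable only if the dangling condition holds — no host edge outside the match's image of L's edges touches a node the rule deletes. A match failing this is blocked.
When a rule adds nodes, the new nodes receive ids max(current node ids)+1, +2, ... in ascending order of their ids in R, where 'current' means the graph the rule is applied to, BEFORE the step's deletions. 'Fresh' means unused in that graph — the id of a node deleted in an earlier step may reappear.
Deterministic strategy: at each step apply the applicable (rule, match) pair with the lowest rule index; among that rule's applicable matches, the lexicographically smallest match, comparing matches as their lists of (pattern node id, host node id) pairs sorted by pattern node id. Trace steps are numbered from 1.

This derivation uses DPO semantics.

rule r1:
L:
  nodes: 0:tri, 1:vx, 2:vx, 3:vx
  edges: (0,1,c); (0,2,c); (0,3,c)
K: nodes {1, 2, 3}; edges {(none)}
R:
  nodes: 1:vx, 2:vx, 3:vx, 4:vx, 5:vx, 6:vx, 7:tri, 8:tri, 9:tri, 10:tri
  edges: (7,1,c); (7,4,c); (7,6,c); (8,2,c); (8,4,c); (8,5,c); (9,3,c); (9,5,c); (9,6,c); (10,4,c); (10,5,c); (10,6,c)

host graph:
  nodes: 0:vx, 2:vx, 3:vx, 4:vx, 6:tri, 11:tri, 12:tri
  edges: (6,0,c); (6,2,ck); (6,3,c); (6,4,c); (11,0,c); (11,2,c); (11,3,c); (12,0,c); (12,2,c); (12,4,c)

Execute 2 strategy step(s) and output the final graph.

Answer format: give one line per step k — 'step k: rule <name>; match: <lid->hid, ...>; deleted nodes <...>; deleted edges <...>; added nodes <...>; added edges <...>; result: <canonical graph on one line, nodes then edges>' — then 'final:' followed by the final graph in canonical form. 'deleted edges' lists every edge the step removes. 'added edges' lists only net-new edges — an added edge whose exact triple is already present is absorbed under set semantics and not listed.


step 1: rule r1; match: 0->11, 1->0, 2->2, 3->3; deleted nodes 11; deleted edges (11,0,c); (11,2,c); (11,3,c); added nodes 13, 14, 15, 16, 17, 18, 19; added edges (16,0,c); (16,13,c); (16,15,c); (17,2,c); (17,13,c); (17,14,c); (18,3,c); (18,14,c); (18,15,c); (19,13,c); (19,14,c); (19,15,c); result: nodes: 0:vx, 2:vx, 3:vx, 4:vx, 6:tri, 12:tri, 13:vx, 14:vx, 15:vx, 16:tri, 17:tri, 18:tri, 19:tri edges: (6,0,c); (6,2,ck); (6,3,c); (6,4,c); (12,0,c); (12,2,c); (12,4,c); (16,0,c); (16,13,c); (16,15,c); (17,2,c); (17,13,c); (17,14,c); (18,3,c); (18,14,c); (18,15,c); (19,13,c); (19,14,c); (19,15,c)
step 2: rule r1; match: 0->12, 1->0, 2->2, 3->4; deleted nodes 12; deleted edges (12,0,c); (12,2,c); (12,4,c); added nodes 20, 21, 22, 23, 24, 25, 26; added edges (23,0,c); (23,20,c); (23,22,c); (24,2,c); (24,20,c); (24,21,c); (25,4,c); (25,21,c); (25,22,c); (26,20,c); (26,21,c); (26,22,c); result: nodes: 0:vx, 2:vx, 3:vx, 4:vx, 6:tri, 13:vx, 14:vx, 15:vx, 16:tri, 17:tri, 18:tri, 19:tri, 20:vx, 21:vx, 22:vx, 23:tri, 24:tri, 25:tri, 26:tri edges: (6,0,c); (6,2,ck); (6,3,c); (6,4,c); (16,0,c); (16,13,c); (16,15,c); (17,2,c); (17,13,c); (17,14,c); (18,3,c); (18,14,c); (18,15,c); (19,13,c); (19,14,c); (19,15,c); (23,0,c); (23,20,c); (23,22,c); (24,2,c); (24,20,c); (24,21,c); (25,4,c); (25,21,c); (25,22,c); (26,20,c); (26,21,c); (26,22,c)
final:
nodes: 0:vx, 2:vx, 3:vx, 4:vx, 6:tri, 13:vx, 14:vx, 15:vx, 16:tri, 17:tri, 18:tri, 19:tri, 20:vx, 21:vx, 22:vx, 23:tri, 24:tri, 25:tri, 26:tri
edges: (6,0,c); (6,2,ck); (6,3,c); (6,4,c); (16,0,c); (16,13,c); (16,15,c); (17,2,c); (17,13,c); (17,14,c); (18,3,c); (18,14,c); (18,15,c); (19,13,c); (19,14,c); (19,15,c); (23,0,c); (23,20,c); (23,22,c); (24,2,c); (24,20,c); (24,21,c); (25,4,c); (25,21,c); (25,22,c); (26,20,c); (26,21,c); (26,22,c)
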